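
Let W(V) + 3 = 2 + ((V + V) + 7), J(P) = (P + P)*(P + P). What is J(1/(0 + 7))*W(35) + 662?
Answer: 32742/49 ≈ 668.20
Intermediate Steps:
J(P) = 4*P**2 (J(P) = (2*P)*(2*P) = 4*P**2)
W(V) = 6 + 2*V (W(V) = -3 + (2 + ((V + V) + 7)) = -3 + (2 + (2*V + 7)) = -3 + (2 + (7 + 2*V)) = -3 + (9 + 2*V) = 6 + 2*V)
J(1/(0 + 7))*W(35) + 662 = (4*(1/(0 + 7))**2)*(6 + 2*35) + 662 = (4*(1/7)**2)*(6 + 70) + 662 = (4*(1/7)**2)*76 + 662 = (4*(1/49))*76 + 662 = (4/49)*76 + 662 = 304/49 + 662 = 32742/49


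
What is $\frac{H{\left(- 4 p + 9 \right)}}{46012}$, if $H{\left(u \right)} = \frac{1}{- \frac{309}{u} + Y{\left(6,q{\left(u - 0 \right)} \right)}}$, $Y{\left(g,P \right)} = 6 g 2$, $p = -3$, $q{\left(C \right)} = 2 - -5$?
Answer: $\frac{7}{18450812} \approx 3.7939 \cdot 10^{-7}$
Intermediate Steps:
$q{\left(C \right)} = 7$ ($q{\left(C \right)} = 2 + 5 = 7$)
$Y{\left(g,P \right)} = 12 g$
$H{\left(u \right)} = \frac{1}{72 - \frac{309}{u}}$ ($H{\left(u \right)} = \frac{1}{- \frac{309}{u} + 12 \cdot 6} = \frac{1}{- \frac{309}{u} + 72} = \frac{1}{72 - \frac{309}{u}}$)
$\frac{H{\left(- 4 p + 9 \right)}}{46012} = \frac{\frac{1}{3} \left(\left(-4\right) \left(-3\right) + 9\right) \frac{1}{-103 + 24 \left(\left(-4\right) \left(-3\right) + 9\right)}}{46012} = \frac{12 + 9}{3 \left(-103 + 24 \left(12 + 9\right)\right)} \frac{1}{46012} = \frac{1}{3} \cdot 21 \frac{1}{-103 + 24 \cdot 21} \cdot \frac{1}{46012} = \frac{1}{3} \cdot 21 \frac{1}{-103 + 504} \cdot \frac{1}{46012} = \frac{1}{3} \cdot 21 \cdot \frac{1}{401} \cdot \frac{1}{46012} = \frac{7}{401} \cdot \frac{1}{46012} = \frac{7}{18450812}$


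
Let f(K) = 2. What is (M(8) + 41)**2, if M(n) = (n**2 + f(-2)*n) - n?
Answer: 12769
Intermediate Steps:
M(n) = n + n**2 (M(n) = (n**2 + 2*n) - n = n + n**2)
(M(8) + 41)**2 = (8*(1 + 8) + 41)**2 = (8*9 + 41)**2 = (72 + 41)**2 = 113**2 = 12769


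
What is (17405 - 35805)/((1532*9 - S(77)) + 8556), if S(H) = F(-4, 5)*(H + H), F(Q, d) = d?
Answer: -400/469 ≈ -0.85288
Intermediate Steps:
S(H) = 10*H (S(H) = 5*(H + H) = 5*(2*H) = 10*H)
(17405 - 35805)/((1532*9 - S(77)) + 8556) = (17405 - 35805)/((1532*9 - 10*77) + 8556) = -18400/((13788 - 1*770) + 8556) = -18400/((13788 - 770) + 8556) = -18400/(13018 + 8556) = -18400/21574 = -18400*1/21574 = -400/469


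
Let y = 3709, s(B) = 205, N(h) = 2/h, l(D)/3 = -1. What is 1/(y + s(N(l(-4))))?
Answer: 1/3914 ≈ 0.00025549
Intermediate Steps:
l(D) = -3 (l(D) = 3*(-1) = -3)
1/(y + s(N(l(-4)))) = 1/(3709 + 205) = 1/3914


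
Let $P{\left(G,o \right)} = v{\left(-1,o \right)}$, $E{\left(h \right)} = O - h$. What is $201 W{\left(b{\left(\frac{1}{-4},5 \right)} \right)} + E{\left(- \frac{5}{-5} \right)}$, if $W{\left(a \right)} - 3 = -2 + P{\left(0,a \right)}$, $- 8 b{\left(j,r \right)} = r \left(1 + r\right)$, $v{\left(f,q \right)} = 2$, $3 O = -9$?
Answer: $599$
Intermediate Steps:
$O = -3$ ($O = \frac{1}{3} \left(-9\right) = -3$)
$E{\left(h \right)} = -3 - h$
$P{\left(G,o \right)} = 2$
$b{\left(j,r \right)} = - \frac{r \left(1 + r\right)}{8}$
$W{\left(a \right)} = 3$ ($W{\left(a \right)} = 3 + \left(-2 + 2\right) = 3 + 0 = 3$)
$201 W{\left(b{\left(\frac{1}{-4},5 \right)} \right)} + E{\left(- \frac{5}{-5} \right)} = 201 \cdot 3 - \left(3 - \frac{5}{-5}\right) = 603 - \left(3 - -1\right) = 603 - 4 = 599$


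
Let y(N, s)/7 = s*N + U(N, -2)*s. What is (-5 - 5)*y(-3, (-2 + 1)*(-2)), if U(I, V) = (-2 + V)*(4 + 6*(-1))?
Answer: -700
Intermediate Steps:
U(I, V) = 4 - 2*V (U(I, V) = (-2 + V)*(4 - 6) = (-2 + V)*(-2) = 4 - 2*V)
y(N, s) = 56*s + 7*N*s (y(N, s) = 7*(s*N + (4 - 2*(-2))*s) = 7*(N*s + (4 + 4)*s) = 7*(N*s + 8*s) = 7*(8*s + N*s) = 56*s + 7*N*s)
(-5 - 5)*y(-3, (-2 + 1)*(-2)) = (-5 - 5)*(7*((-2 + 1)*(-2))*(8 - 3)) = -70*(-1*(-2))*5 = -70*2*5 = -10*70 = -700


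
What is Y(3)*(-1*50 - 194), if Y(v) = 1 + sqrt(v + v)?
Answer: -244 - 244*sqrt(6) ≈ -841.68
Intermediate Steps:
Y(v) = 1 + sqrt(2)*sqrt(v) (Y(v) = 1 + sqrt(2*v) = 1 + sqrt(2)*sqrt(v))
Y(3)*(-1*50 - 194) = (1 + sqrt(2)*sqrt(3))*(-1*50 - 194) = (1 + sqrt(6))*(-50 - 194) = (1 + sqrt(6))*(-244) = -244 - 244*sqrt(6)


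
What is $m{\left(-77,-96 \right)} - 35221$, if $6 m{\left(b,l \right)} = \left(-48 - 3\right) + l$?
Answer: $- \frac{70491}{2} \approx -35246.0$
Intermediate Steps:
$m{\left(b,l \right)} = - \frac{17}{2} + \frac{l}{6}$ ($m{\left(b,l \right)} = \frac{\left(-48 - 3\right) + l}{6} = \frac{-51 + l}{6} = - \frac{17}{2} + \frac{l}{6}$)
$m{\left(-77,-96 \right)} - 35221 = \left(- \frac{17}{2} + \frac{1}{6} \left(-96\right)\right) - 35221 = \left(- \frac{17}{2} - 16\right) - 35221 = - \frac{49}{2} - 35221 = - \frac{70491}{2}$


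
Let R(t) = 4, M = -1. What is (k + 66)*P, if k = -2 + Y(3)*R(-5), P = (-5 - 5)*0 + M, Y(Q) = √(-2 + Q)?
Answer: -68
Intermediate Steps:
P = -1 (P = (-5 - 5)*0 - 1 = -10*0 - 1 = 0 - 1 = -1)
k = 2 (k = -2 + √(-2 + 3)*4 = -2 + √1*4 = -2 + 1*4 = -2 + 4 = 2)
(k + 66)*P = (2 + 66)*(-1) = 68*(-1) = -68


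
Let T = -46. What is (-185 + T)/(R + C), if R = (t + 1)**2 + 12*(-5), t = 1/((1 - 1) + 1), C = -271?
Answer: 77/109 ≈ 0.70642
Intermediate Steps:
t = 1 (t = 1/(0 + 1) = 1/1 = 1)
R = -56 (R = (1 + 1)**2 + 12*(-5) = 2**2 - 60 = 4 - 60 = -56)
(-185 + T)/(R + C) = (-185 - 46)/(-56 - 271) = -231/(-327) = -231*(-1/327) = 77/109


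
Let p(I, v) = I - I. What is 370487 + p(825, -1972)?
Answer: 370487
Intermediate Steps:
p(I, v) = 0
370487 + p(825, -1972) = 370487 + 0 = 370487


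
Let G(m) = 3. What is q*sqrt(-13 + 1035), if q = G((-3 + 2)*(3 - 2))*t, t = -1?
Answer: -3*sqrt(1022) ≈ -95.906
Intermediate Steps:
q = -3 (q = 3*(-1) = -3)
q*sqrt(-13 + 1035) = -3*sqrt(-13 + 1035) = -3*sqrt(1022)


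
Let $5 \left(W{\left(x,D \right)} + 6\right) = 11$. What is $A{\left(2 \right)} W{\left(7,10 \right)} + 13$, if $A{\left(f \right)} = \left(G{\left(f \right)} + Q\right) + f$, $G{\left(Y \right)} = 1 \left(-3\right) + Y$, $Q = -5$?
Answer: $\frac{141}{5} \approx 28.2$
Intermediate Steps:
$W{\left(x,D \right)} = - \frac{19}{5}$ ($W{\left(x,D \right)} = -6 + \frac{1}{5} \cdot 11 = -6 + \frac{11}{5} = - \frac{19}{5}$)
$G{\left(Y \right)} = -3 + Y$
$A{\left(f \right)} = -8 + 2 f$ ($A{\left(f \right)} = \left(\left(-3 + f\right) - 5\right) + f = \left(-8 + f\right) + f = -8 + 2 f$)
$A{\left(2 \right)} W{\left(7,10 \right)} + 13 = \left(-8 + 2 \cdot 2\right) \left(- \frac{19}{5}\right) + 13 = \left(-8 + 4\right) \left(- \frac{19}{5}\right) + 13 = \left(-4\right) \left(- \frac{19}{5}\right) + 13 = \frac{76}{5} + 13 = \frac{141}{5}$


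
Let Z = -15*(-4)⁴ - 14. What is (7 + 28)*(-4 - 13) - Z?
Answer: 3259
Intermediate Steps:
Z = -3854 (Z = -15*256 - 14 = -3840 - 14 = -3854)
(7 + 28)*(-4 - 13) - Z = (7 + 28)*(-4 - 13) - 1*(-3854) = 35*(-17) + 3854 = -595 + 3854 = 3259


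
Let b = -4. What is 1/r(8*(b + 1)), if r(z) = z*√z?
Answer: I*√6/288 ≈ 0.0085052*I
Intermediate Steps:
r(z) = z^(3/2)
1/r(8*(b + 1)) = 1/((8*(-4 + 1))^(3/2)) = 1/((8*(-3))^(3/2)) = 1/((-24)^(3/2)) = 1/(-48*I*√6) = I*√6/288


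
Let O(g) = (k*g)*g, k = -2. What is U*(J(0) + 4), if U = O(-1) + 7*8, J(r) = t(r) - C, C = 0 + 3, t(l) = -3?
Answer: -108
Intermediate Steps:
C = 3
J(r) = -6 (J(r) = -3 - 1*3 = -3 - 3 = -6)
O(g) = -2*g**2 (O(g) = (-2*g)*g = -2*g**2)
U = 54 (U = -2*(-1)**2 + 7*8 = -2*1 + 56 = -2 + 56 = 54)
U*(J(0) + 4) = 54*(-6 + 4) = 54*(-2) = -108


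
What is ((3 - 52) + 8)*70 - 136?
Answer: -3006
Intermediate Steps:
((3 - 52) + 8)*70 - 136 = (-49 + 8)*70 - 136 = -41*70 - 136 = -2870 - 136 = -3006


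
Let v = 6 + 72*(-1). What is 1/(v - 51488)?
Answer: -1/51554 ≈ -1.9397e-5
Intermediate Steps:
v = -66 (v = 6 - 72 = -66)
1/(v - 51488) = 1/(-66 - 51488) = 1/(-51554) = -1/51554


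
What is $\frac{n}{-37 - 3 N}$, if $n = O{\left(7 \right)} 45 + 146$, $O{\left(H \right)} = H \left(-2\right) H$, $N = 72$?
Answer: $\frac{4264}{253} \approx 16.854$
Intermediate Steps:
$O{\left(H \right)} = - 2 H^{2}$ ($O{\left(H \right)} = - 2 H H = - 2 H^{2}$)
$n = -4264$ ($n = - 2 \cdot 7^{2} \cdot 45 + 146 = \left(-2\right) 49 \cdot 45 + 146 = \left(-98\right) 45 + 146 = -4410 + 146 = -4264$)
$\frac{n}{-37 - 3 N} = - \frac{4264}{-37 - 216} = - \frac{4264}{-253} = \left(-4264\right) \left(- \frac{1}{253}\right) = \frac{4264}{253}$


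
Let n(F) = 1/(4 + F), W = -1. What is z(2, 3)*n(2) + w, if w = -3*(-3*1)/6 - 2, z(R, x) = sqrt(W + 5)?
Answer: -1/6 ≈ -0.16667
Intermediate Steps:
z(R, x) = 2 (z(R, x) = sqrt(-1 + 5) = sqrt(4) = 2)
w = -1/2 (w = -(-9)/6 - 2 = -3*(-1/2) - 2 = 3/2 - 2 = -1/2 ≈ -0.50000)
z(2, 3)*n(2) + w = 2/(4 + 2) - 1/2 = 2/6 - 1/2 = 2*(1/6) - 1/2 = 1/3 - 1/2 = -1/6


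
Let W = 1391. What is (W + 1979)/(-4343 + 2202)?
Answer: -3370/2141 ≈ -1.5740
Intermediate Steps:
(W + 1979)/(-4343 + 2202) = (1391 + 1979)/(-4343 + 2202) = 3370/(-2141) = 3370*(-1/2141) = -3370/2141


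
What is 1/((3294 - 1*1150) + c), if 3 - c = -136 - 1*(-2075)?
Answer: 1/208 ≈ 0.0048077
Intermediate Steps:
c = -1936 (c = 3 - (-136 - 1*(-2075)) = 3 - (-136 + 2075) = 3 - 1*1939 = 3 - 1939 = -1936)
1/((3294 - 1*1150) + c) = 1/((3294 - 1*1150) - 1936) = 1/((3294 - 1150) - 1936) = 1/(2144 - 1936) = 1/208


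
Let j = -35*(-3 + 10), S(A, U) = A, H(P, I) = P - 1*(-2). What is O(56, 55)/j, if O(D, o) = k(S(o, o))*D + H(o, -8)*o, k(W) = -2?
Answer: -3023/245 ≈ -12.339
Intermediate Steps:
H(P, I) = 2 + P (H(P, I) = P + 2 = 2 + P)
O(D, o) = -2*D + o*(2 + o) (O(D, o) = -2*D + (2 + o)*o = -2*D + o*(2 + o))
j = -245 (j = -35*7 = -245)
O(56, 55)/j = (-2*56 + 55*(2 + 55))/(-245) = (-112 + 55*57)*(-1/245) = (-112 + 3135)*(-1/245) = 3023*(-1/245) = -3023/245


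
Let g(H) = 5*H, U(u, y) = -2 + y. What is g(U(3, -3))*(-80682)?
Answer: 2017050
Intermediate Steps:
g(U(3, -3))*(-80682) = (5*(-2 - 3))*(-80682) = (5*(-5))*(-80682) = -25*(-80682) = 2017050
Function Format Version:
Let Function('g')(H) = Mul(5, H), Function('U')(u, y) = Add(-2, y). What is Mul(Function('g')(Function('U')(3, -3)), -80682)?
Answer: 2017050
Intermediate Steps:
Mul(Function('g')(Function('U')(3, -3)), -80682) = Mul(Mul(5, Add(-2, -3)), -80682) = Mul(Mul(5, -5), -80682) = Mul(-25, -80682) = 2017050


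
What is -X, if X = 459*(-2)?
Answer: 918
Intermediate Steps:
X = -918
-X = -1*(-918) = 918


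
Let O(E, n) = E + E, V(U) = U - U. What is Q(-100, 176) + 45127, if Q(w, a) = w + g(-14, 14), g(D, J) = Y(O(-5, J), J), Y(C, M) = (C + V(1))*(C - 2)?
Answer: 45147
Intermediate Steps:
V(U) = 0
O(E, n) = 2*E
Y(C, M) = C*(-2 + C) (Y(C, M) = (C + 0)*(C - 2) = C*(-2 + C))
g(D, J) = 120 (g(D, J) = (2*(-5))*(-2 + 2*(-5)) = -10*(-2 - 10) = -10*(-12) = 120)
Q(w, a) = 120 + w (Q(w, a) = w + 120 = 120 + w)
Q(-100, 176) + 45127 = (120 - 100) + 45127 = 20 + 45127 = 45147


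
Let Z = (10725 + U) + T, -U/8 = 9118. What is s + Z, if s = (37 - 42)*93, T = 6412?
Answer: -56272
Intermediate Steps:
U = -72944 (U = -8*9118 = -72944)
s = -465 (s = -5*93 = -465)
Z = -55807 (Z = (10725 - 72944) + 6412 = -62219 + 6412 = -55807)
s + Z = -465 - 55807 = -56272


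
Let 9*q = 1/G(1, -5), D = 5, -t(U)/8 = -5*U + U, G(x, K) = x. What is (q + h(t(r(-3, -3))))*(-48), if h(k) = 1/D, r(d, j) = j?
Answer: -224/15 ≈ -14.933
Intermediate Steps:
t(U) = 32*U (t(U) = -8*(-5*U + U) = -(-32)*U = 32*U)
q = 1/9 (q = (1/9)/1 = (1/9)*1 = 1/9 ≈ 0.11111)
h(k) = 1/5
(q + h(t(r(-3, -3))))*(-48) = (1/9 + 1/5)*(-48) = (14/45)*(-48) = -224/15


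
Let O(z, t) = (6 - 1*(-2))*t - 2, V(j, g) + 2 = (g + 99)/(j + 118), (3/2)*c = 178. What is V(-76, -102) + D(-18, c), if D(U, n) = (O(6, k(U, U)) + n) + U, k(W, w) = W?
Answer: -1991/42 ≈ -47.405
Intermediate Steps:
c = 356/3 (c = (2/3)*178 = 356/3 ≈ 118.67)
V(j, g) = -2 + (99 + g)/(118 + j) (V(j, g) = -2 + (g + 99)/(j + 118) = -2 + (99 + g)/(118 + j))
O(z, t) = -2 + 8*t (O(z, t) = (6 + 2)*t - 2 = 8*t - 2 = -2 + 8*t)
D(U, n) = -2 + n + 9*U (D(U, n) = ((-2 + 8*U) + n) + U = (-2 + n + 8*U) + U = -2 + n + 9*U)
V(-76, -102) + D(-18, c) = (-137 - 102 - 2*(-76))/(118 - 76) + (-2 + 356/3 + 9*(-18)) = (-137 - 102 + 152)/42 + (-2 + 356/3 - 162) = (1/42)*(-87) - 136/3 = -29/14 - 136/3 = -1991/42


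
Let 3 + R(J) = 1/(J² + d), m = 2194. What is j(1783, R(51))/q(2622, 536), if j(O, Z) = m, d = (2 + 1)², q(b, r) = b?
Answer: 1097/1311 ≈ 0.83677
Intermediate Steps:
d = 9 (d = 3² = 9)
R(J) = -3 + 1/(9 + J²) (R(J) = -3 + 1/(J² + 9) = -3 + 1/(9 + J²))
j(O, Z) = 2194
j(1783, R(51))/q(2622, 536) = 2194/2622 = 2194*(1/2622) = 1097/1311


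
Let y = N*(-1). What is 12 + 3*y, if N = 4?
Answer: 0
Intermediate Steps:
y = -4 (y = 4*(-1) = -4)
12 + 3*y = 12 + 3*(-4) = 12 - 12 = 0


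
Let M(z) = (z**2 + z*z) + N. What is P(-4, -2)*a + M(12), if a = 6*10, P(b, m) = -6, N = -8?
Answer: -80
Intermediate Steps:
M(z) = -8 + 2*z**2 (M(z) = (z**2 + z*z) - 8 = (z**2 + z**2) - 8 = 2*z**2 - 8 = -8 + 2*z**2)
a = 60
P(-4, -2)*a + M(12) = -6*60 + (-8 + 2*12**2) = -360 + (-8 + 2*144) = -360 + (-8 + 288) = -360 + 280 = -80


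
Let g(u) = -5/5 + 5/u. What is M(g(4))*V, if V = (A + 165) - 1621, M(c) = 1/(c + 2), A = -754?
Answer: -8840/9 ≈ -982.22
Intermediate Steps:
g(u) = -1 + 5/u (g(u) = -5*⅕ + 5/u = -1 + 5/u)
M(c) = 1/(2 + c)
V = -2210 (V = (-754 + 165) - 1621 = -589 - 1621 = -2210)
M(g(4))*V = -2210/(2 + (5 - 1*4)/4) = -2210/(2 + (5 - 4)/4) = -2210/(2 + (¼)*1) = -2210/(2 + ¼) = -2210/(9/4) = (4/9)*(-2210) = -8840/9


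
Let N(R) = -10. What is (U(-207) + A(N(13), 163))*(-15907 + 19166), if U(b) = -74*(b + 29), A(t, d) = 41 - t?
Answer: 43093757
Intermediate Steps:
U(b) = -2146 - 74*b (U(b) = -74*(29 + b) = -2146 - 74*b)
(U(-207) + A(N(13), 163))*(-15907 + 19166) = ((-2146 - 74*(-207)) + (41 - 1*(-10)))*(-15907 + 19166) = ((-2146 + 15318) + (41 + 10))*3259 = (13172 + 51)*3259 = 13223*3259 = 43093757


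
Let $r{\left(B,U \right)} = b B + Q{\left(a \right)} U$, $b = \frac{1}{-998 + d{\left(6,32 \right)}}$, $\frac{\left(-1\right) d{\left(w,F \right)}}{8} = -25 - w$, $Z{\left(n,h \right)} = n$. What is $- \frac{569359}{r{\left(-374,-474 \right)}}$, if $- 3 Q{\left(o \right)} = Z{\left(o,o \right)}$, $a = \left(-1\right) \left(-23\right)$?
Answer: $- \frac{213509625}{1362937} \approx -156.65$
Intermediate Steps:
$d{\left(w,F \right)} = 200 + 8 w$ ($d{\left(w,F \right)} = - 8 \left(-25 - w\right) = 200 + 8 w$)
$a = 23$
$Q{\left(o \right)} = - \frac{o}{3}$
$b = - \frac{1}{750}$ ($b = \frac{1}{-998 + \left(200 + 8 \cdot 6\right)} = \frac{1}{-998 + \left(200 + 48\right)} = \frac{1}{-998 + 248} = \frac{1}{-750} = - \frac{1}{750} \approx -0.0013333$)
$r{\left(B,U \right)} = - \frac{23 U}{3} - \frac{B}{750}$ ($r{\left(B,U \right)} = - \frac{B}{750} + \left(- \frac{1}{3}\right) 23 U = - \frac{B}{750} - \frac{23 U}{3} = - \frac{23 U}{3} - \frac{B}{750}$)
$- \frac{569359}{r{\left(-374,-474 \right)}} = - \frac{569359}{\left(- \frac{23}{3}\right) \left(-474\right) - - \frac{187}{375}} = - \frac{569359}{3634 + \frac{187}{375}} = - \frac{569359}{\frac{1362937}{375}} = \left(-569359\right) \frac{375}{1362937} = - \frac{213509625}{1362937}$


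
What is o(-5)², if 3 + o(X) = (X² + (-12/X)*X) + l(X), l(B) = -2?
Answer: 64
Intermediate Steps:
o(X) = -17 + X² (o(X) = -3 + ((X² + (-12/X)*X) - 2) = -3 + ((X² - 12) - 2) = -3 + ((-12 + X²) - 2) = -3 + (-14 + X²) = -17 + X²)
o(-5)² = (-17 + (-5)²)² = (-17 + 25)² = 8² = 64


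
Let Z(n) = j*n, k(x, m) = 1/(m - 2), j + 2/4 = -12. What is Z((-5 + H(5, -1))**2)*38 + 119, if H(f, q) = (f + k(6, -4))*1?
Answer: 3809/36 ≈ 105.81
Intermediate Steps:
j = -25/2 (j = -1/2 - 12 = -25/2 ≈ -12.500)
k(x, m) = 1/(-2 + m)
H(f, q) = -1/6 + f (H(f, q) = (f + 1/(-2 - 4))*1 = (f + 1/(-6))*1 = (f - 1/6)*1 = (-1/6 + f)*1 = -1/6 + f)
Z(n) = -25*n/2
Z((-5 + H(5, -1))**2)*38 + 119 = -25*(-5 + (-1/6 + 5))**2/2*38 + 119 = -25*(-5 + 29/6)**2/2*38 + 119 = -25*(-1/6)**2/2*38 + 119 = -25/2*1/36*38 + 119 = -25/72*38 + 119 = -475/36 + 119 = 3809/36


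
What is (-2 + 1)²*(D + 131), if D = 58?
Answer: 189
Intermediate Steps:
(-2 + 1)²*(D + 131) = (-2 + 1)²*(58 + 131) = (-1)²*189 = 1*189 = 189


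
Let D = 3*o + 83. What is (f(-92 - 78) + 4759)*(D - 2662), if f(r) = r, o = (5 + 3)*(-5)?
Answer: -12385711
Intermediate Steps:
o = -40 (o = 8*(-5) = -40)
D = -37 (D = 3*(-40) + 83 = -120 + 83 = -37)
(f(-92 - 78) + 4759)*(D - 2662) = ((-92 - 78) + 4759)*(-37 - 2662) = (-170 + 4759)*(-2699) = 4589*(-2699) = -12385711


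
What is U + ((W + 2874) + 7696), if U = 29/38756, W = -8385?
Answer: 84681889/38756 ≈ 2185.0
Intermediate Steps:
U = 29/38756 (U = 29*(1/38756) = 29/38756 ≈ 0.00074827)
U + ((W + 2874) + 7696) = 29/38756 + ((-8385 + 2874) + 7696) = 29/38756 + (-5511 + 7696) = 29/38756 + 2185 = 84681889/38756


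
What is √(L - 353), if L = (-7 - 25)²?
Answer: √671 ≈ 25.904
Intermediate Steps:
L = 1024 (L = (-32)² = 1024)
√(L - 353) = √(1024 - 353) = √671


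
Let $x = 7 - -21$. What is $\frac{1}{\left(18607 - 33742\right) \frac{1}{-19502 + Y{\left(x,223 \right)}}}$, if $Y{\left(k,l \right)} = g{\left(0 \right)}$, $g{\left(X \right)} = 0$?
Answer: $\frac{19502}{15135} \approx 1.2885$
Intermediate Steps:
$x = 28$ ($x = 7 + 21 = 28$)
$Y{\left(k,l \right)} = 0$
$\frac{1}{\left(18607 - 33742\right) \frac{1}{-19502 + Y{\left(x,223 \right)}}} = \frac{1}{\left(18607 - 33742\right) \frac{1}{-19502 + 0}} = \frac{1}{\left(-15135\right) \frac{1}{-19502}} = \frac{1}{\left(-15135\right) \left(- \frac{1}{19502}\right)} = \frac{1}{\frac{15135}{19502}} = \frac{19502}{15135}$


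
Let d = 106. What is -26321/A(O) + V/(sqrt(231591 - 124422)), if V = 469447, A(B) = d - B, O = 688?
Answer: 26321/582 + 469447*sqrt(107169)/107169 ≈ 1479.2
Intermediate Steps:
A(B) = 106 - B
-26321/A(O) + V/(sqrt(231591 - 124422)) = -26321/(106 - 1*688) + 469447/(sqrt(231591 - 124422)) = -26321/(106 - 688) + 469447/(sqrt(107169)) = -26321/(-582) + 469447*(sqrt(107169)/107169) = -26321*(-1/582) + 469447*sqrt(107169)/107169 = 26321/582 + 469447*sqrt(107169)/107169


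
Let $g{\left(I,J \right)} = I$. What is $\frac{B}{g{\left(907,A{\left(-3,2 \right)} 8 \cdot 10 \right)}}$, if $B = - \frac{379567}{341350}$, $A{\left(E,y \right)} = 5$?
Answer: $- \frac{379567}{309604450} \approx -0.001226$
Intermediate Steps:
$B = - \frac{379567}{341350}$ ($B = \left(-379567\right) \frac{1}{341350} = - \frac{379567}{341350} \approx -1.112$)
$\frac{B}{g{\left(907,A{\left(-3,2 \right)} 8 \cdot 10 \right)}} = - \frac{379567}{341350 \cdot 907} = \left(- \frac{379567}{341350}\right) \frac{1}{907} = - \frac{379567}{309604450}$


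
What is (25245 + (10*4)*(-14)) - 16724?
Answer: 7961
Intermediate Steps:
(25245 + (10*4)*(-14)) - 16724 = (25245 + 40*(-14)) - 16724 = (25245 - 560) - 16724 = 24685 - 16724 = 7961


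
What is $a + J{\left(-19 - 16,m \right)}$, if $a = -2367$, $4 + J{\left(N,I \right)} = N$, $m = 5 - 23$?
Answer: $-2406$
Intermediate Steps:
$m = -18$ ($m = 5 - 23 = -18$)
$J{\left(N,I \right)} = -4 + N$
$a + J{\left(-19 - 16,m \right)} = -2367 - 39 = -2406$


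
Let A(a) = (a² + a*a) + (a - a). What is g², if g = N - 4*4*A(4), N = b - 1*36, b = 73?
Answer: 225625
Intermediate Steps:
A(a) = 2*a² (A(a) = (a² + a²) + 0 = 2*a² + 0 = 2*a²)
N = 37 (N = 73 - 1*36 = 73 - 36 = 37)
g = -475 (g = 37 - 4*4*2*4² = 37 - 16*2*16 = 37 - 16*32 = 37 - 1*512 = 37 - 512 = -475)
g² = (-475)² = 225625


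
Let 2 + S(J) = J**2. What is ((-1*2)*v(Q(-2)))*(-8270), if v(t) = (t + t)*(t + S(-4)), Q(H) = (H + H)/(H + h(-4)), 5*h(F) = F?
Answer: 35726400/49 ≈ 7.2911e+5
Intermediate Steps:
h(F) = F/5
S(J) = -2 + J**2
Q(H) = 2*H/(-4/5 + H) (Q(H) = (H + H)/(H + (1/5)*(-4)) = (2*H)/(H - 4/5) = (2*H)/(-4/5 + H) = 2*H/(-4/5 + H))
v(t) = 2*t*(14 + t) (v(t) = (t + t)*(t + (-2 + (-4)**2)) = (2*t)*(t + (-2 + 16)) = (2*t)*(t + 14) = (2*t)*(14 + t) = 2*t*(14 + t))
((-1*2)*v(Q(-2)))*(-8270) = ((-1*2)*(2*(10*(-2)/(-4 + 5*(-2)))*(14 + 10*(-2)/(-4 + 5*(-2)))))*(-8270) = -4*10*(-2)/(-4 - 10)*(14 + 10*(-2)/(-4 - 10))*(-8270) = -4*10*(-2)/(-14)*(14 + 10*(-2)/(-14))*(-8270) = -4*10*(-2)*(-1/14)*(14 + 10*(-2)*(-1/14))*(-8270) = -4*10*(14 + 10/7)/7*(-8270) = -4*10*108/(7*7)*(-8270) = -2*2160/49*(-8270) = -4320/49*(-8270) = 35726400/49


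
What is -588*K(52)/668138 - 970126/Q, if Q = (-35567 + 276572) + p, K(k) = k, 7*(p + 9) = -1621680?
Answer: -1134810671477/10906016574 ≈ -104.05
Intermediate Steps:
p = -1621743/7 (p = -9 + (⅐)*(-1621680) = -9 - 1621680/7 = -1621743/7 ≈ -2.3168e+5)
Q = 65292/7 (Q = (-35567 + 276572) - 1621743/7 = 241005 - 1621743/7 = 65292/7 ≈ 9327.4)
-588*K(52)/668138 - 970126/Q = -588*52/668138 - 970126/65292/7 = -30576*1/668138 - 970126*7/65292 = -15288/334069 - 3395441/32646 = -1134810671477/10906016574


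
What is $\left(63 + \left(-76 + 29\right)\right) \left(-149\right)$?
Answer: $-2384$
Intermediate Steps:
$\left(63 + \left(-76 + 29\right)\right) \left(-149\right) = \left(63 - 47\right) \left(-149\right) = 16 \left(-149\right) = -2384$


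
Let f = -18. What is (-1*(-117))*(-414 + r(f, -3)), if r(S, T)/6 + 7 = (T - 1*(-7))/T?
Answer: -54288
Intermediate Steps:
r(S, T) = -42 + 6*(7 + T)/T (r(S, T) = -42 + 6*((T - 1*(-7))/T) = -42 + 6*((T + 7)/T) = -42 + 6*((7 + T)/T) = -42 + 6*(7 + T)/T)
(-1*(-117))*(-414 + r(f, -3)) = (-1*(-117))*(-414 + (-36 + 42/(-3))) = 117*(-414 + (-36 + 42*(-1/3))) = 117*(-414 + (-36 - 14)) = 117*(-414 - 50) = 117*(-464) = -54288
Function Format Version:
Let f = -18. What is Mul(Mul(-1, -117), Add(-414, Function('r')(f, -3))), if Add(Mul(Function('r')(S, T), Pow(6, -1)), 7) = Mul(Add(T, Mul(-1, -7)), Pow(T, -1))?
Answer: -54288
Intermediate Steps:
Function('r')(S, T) = Add(-42, Mul(6, Pow(T, -1), Add(7, T))) (Function('r')(S, T) = Add(-42, Mul(6, Mul(Add(T, Mul(-1, -7)), Pow(T, -1)))) = Add(-42, Mul(6, Mul(Add(T, 7), Pow(T, -1)))) = Add(-42, Mul(6, Mul(Add(7, T), Pow(T, -1)))) = Add(-42, Mul(6, Mul(Pow(T, -1), Add(7, T)))) = Add(-42, Mul(6, Pow(T, -1), Add(7, T))))
Mul(Mul(-1, -117), Add(-414, Function('r')(f, -3))) = Mul(Mul(-1, -117), Add(-414, Add(-36, Mul(42, Pow(-3, -1))))) = Mul(117, Add(-414, Add(-36, Mul(42, Rational(-1, 3))))) = Mul(117, Add(-414, Add(-36, -14))) = Mul(117, Add(-414, -50)) = Mul(117, -464) = -54288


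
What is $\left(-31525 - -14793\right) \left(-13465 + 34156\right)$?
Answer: $-346201812$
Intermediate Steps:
$\left(-31525 - -14793\right) \left(-13465 + 34156\right) = \left(-31525 + 14793\right) 20691 = \left(-16732\right) 20691 = -346201812$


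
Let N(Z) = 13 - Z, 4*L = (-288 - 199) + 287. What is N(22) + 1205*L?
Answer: -60259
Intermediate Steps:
L = -50 (L = ((-288 - 199) + 287)/4 = (-487 + 287)/4 = (¼)*(-200) = -50)
N(22) + 1205*L = (13 - 1*22) + 1205*(-50) = (13 - 22) - 60250 = -9 - 60250 = -60259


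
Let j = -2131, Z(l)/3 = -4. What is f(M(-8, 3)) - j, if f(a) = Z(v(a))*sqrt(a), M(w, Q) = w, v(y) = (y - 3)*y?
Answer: 2131 - 24*I*sqrt(2) ≈ 2131.0 - 33.941*I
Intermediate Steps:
v(y) = y*(-3 + y) (v(y) = (-3 + y)*y = y*(-3 + y))
Z(l) = -12 (Z(l) = 3*(-4) = -12)
f(a) = -12*sqrt(a)
f(M(-8, 3)) - j = -24*I*sqrt(2) - 1*(-2131) = -24*I*sqrt(2) + 2131 = 2131 - 24*I*sqrt(2)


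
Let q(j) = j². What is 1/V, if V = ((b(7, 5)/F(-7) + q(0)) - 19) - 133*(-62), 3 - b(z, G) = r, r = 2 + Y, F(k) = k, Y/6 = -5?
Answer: 7/57558 ≈ 0.00012162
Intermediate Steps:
Y = -30 (Y = 6*(-5) = -30)
r = -28 (r = 2 - 30 = -28)
b(z, G) = 31 (b(z, G) = 3 - 1*(-28) = 3 + 28 = 31)
V = 57558/7 (V = ((31/(-7) + 0²) - 19) - 133*(-62) = ((31*(-⅐) + 0) - 19) + 8246 = ((-31/7 + 0) - 19) + 8246 = (-31/7 - 19) + 8246 = -164/7 + 8246 = 57558/7 ≈ 8222.6)
1/V = 1/(57558/7) = 7/57558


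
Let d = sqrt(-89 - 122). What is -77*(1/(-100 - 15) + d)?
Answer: 77/115 - 77*I*sqrt(211) ≈ 0.66957 - 1118.5*I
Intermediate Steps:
d = I*sqrt(211) (d = sqrt(-211) = I*sqrt(211) ≈ 14.526*I)
-77*(1/(-100 - 15) + d) = -77*(1/(-100 - 15) + I*sqrt(211)) = -77*(1/(-115) + I*sqrt(211)) = -77*(-1/115 + I*sqrt(211)) = 77/115 - 77*I*sqrt(211)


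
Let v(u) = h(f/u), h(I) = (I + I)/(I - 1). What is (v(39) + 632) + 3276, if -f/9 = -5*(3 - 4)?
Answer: 54727/14 ≈ 3909.1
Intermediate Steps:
f = -45 (f = -(-45)*(3 - 4) = -(-45)*(-1) = -9*5 = -45)
h(I) = 2*I/(-1 + I) (h(I) = (2*I)/(-1 + I) = 2*I/(-1 + I))
v(u) = -90/(u*(-1 - 45/u)) (v(u) = 2*(-45/u)/(-1 - 45/u) = -90/(u*(-1 - 45/u)))
(v(39) + 632) + 3276 = (90/(45 + 39) + 632) + 3276 = (90/84 + 632) + 3276 = (90*(1/84) + 632) + 3276 = (15/14 + 632) + 3276 = 8863/14 + 3276 = 54727/14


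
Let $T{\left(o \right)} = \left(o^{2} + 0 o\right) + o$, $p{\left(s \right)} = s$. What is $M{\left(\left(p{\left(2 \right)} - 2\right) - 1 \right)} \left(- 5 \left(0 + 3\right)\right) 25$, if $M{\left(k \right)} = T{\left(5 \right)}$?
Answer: $-11250$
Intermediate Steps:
$T{\left(o \right)} = o + o^{2}$ ($T{\left(o \right)} = \left(o^{2} + 0\right) + o = o^{2} + o = o + o^{2}$)
$M{\left(k \right)} = 30$ ($M{\left(k \right)} = 5 \left(1 + 5\right) = 5 \cdot 6 = 30$)
$M{\left(\left(p{\left(2 \right)} - 2\right) - 1 \right)} \left(- 5 \left(0 + 3\right)\right) 25 = 30 \left(- 5 \left(0 + 3\right)\right) 25 = 30 \left(\left(-5\right) 3\right) 25 = 30 \left(-15\right) 25 = \left(-450\right) 25 = -11250$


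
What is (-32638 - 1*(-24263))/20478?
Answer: -8375/20478 ≈ -0.40898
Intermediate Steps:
(-32638 - 1*(-24263))/20478 = (-32638 + 24263)*(1/20478) = -8375*1/20478 = -8375/20478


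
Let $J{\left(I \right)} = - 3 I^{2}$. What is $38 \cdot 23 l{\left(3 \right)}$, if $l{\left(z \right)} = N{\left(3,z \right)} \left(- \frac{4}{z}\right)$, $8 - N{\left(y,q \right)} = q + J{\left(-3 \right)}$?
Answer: $- \frac{111872}{3} \approx -37291.0$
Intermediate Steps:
$N{\left(y,q \right)} = 35 - q$ ($N{\left(y,q \right)} = 8 - \left(q - 3 \left(-3\right)^{2}\right) = 8 - \left(q - 27\right) = 8 - \left(-27 + q\right) = 35 - q$)
$l{\left(z \right)} = - \frac{4 \left(35 - z\right)}{z}$ ($l{\left(z \right)} = \left(35 - z\right) \left(- \frac{4}{z}\right) = - \frac{4 \left(35 - z\right)}{z}$)
$38 \cdot 23 l{\left(3 \right)} = 38 \cdot 23 \left(4 - \frac{140}{3}\right) = 874 \left(4 - \frac{140}{3}\right) = 874 \left(- \frac{128}{3}\right) = - \frac{111872}{3}$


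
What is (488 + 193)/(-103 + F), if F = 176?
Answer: 681/73 ≈ 9.3288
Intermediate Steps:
(488 + 193)/(-103 + F) = (488 + 193)/(-103 + 176) = 681/73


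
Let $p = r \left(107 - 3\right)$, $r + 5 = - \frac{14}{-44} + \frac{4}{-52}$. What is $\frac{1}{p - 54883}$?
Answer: $- \frac{11}{609157} \approx -1.8058 \cdot 10^{-5}$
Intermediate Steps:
$r = - \frac{1361}{286}$ ($r = -5 + \left(- \frac{14}{-44} + \frac{4}{-52}\right) = -5 + \left(\left(-14\right) \left(- \frac{1}{44}\right) + 4 \left(- \frac{1}{52}\right)\right) = -5 + \left(\frac{7}{22} - \frac{1}{13}\right) = -5 + \frac{69}{286} = - \frac{1361}{286} \approx -4.7587$)
$p = - \frac{5444}{11}$ ($p = - \frac{1361 \left(107 - 3\right)}{286} = \left(- \frac{1361}{286}\right) 104 = - \frac{5444}{11} \approx -494.91$)
$\frac{1}{p - 54883} = \frac{1}{- \frac{5444}{11} - 54883} = \frac{1}{- \frac{609157}{11}} = - \frac{11}{609157}$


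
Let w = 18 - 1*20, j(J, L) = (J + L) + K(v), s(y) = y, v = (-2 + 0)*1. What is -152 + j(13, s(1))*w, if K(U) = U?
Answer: -176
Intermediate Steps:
v = -2 (v = -2*1 = -2)
j(J, L) = -2 + J + L (j(J, L) = (J + L) - 2 = -2 + J + L)
w = -2 (w = 18 - 20 = -2)
-152 + j(13, s(1))*w = -152 + (-2 + 13 + 1)*(-2) = -152 + 12*(-2) = -152 - 24 = -176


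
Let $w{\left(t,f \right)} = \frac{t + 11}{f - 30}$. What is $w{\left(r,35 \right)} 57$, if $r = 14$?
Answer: $285$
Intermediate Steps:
$w{\left(t,f \right)} = \frac{11 + t}{-30 + f}$
$w{\left(r,35 \right)} 57 = \frac{11 + 14}{-30 + 35} \cdot 57 = \frac{1}{5} \cdot 25 \cdot 57 = 5 \cdot 57 = 285$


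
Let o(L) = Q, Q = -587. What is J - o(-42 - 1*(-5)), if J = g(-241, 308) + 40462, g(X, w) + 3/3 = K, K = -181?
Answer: 40867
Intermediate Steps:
o(L) = -587
g(X, w) = -182 (g(X, w) = -1 - 181 = -182)
J = 40280 (J = -182 + 40462 = 40280)
J - o(-42 - 1*(-5)) = 40280 - 1*(-587) = 40280 + 587 = 40867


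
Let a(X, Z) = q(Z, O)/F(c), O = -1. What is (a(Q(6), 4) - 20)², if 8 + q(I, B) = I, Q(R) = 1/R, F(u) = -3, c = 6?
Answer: 3136/9 ≈ 348.44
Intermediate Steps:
q(I, B) = -8 + I
a(X, Z) = 8/3 - Z/3 (a(X, Z) = (-8 + Z)/(-3) = (-8 + Z)*(-⅓) = 8/3 - Z/3)
(a(Q(6), 4) - 20)² = ((8/3 - ⅓*4) - 20)² = ((8/3 - 4/3) - 20)² = (4/3 - 20)² = (-56/3)² = 3136/9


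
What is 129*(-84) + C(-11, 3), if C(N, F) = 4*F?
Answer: -10824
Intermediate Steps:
129*(-84) + C(-11, 3) = 129*(-84) + 4*3 = -10836 + 12 = -10824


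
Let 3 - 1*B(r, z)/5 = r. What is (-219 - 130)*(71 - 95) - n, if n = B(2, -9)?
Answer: 8371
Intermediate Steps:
B(r, z) = 15 - 5*r
n = 5 (n = 15 - 5*2 = 15 - 10 = 5)
(-219 - 130)*(71 - 95) - n = (-219 - 130)*(71 - 95) - 1*5 = -349*(-24) - 5 = 8376 - 5 = 8371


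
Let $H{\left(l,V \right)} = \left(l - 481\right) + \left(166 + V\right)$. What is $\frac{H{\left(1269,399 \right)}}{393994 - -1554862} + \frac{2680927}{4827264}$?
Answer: $\frac{50300691901}{90458100096} \approx 0.55607$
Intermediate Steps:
$H{\left(l,V \right)} = -315 + V + l$ ($H{\left(l,V \right)} = \left(-481 + l\right) + \left(166 + V\right) = -315 + V + l$)
$\frac{H{\left(1269,399 \right)}}{393994 - -1554862} + \frac{2680927}{4827264} = \frac{-315 + 399 + 1269}{393994 - -1554862} + \frac{2680927}{4827264} = \frac{1353}{393994 + 1554862} + 2680927 \cdot \frac{1}{4827264} = \frac{1353}{1948856} + \frac{2680927}{4827264} = \frac{50300691901}{90458100096}$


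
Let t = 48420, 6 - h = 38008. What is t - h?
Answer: 86422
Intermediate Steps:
h = -38002 (h = 6 - 1*38008 = 6 - 38008 = -38002)
t - h = 48420 - 1*(-38002) = 48420 + 38002 = 86422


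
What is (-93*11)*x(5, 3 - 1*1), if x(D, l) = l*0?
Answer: 0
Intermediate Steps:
x(D, l) = 0
(-93*11)*x(5, 3 - 1*1) = -93*11*0 = -1023*0 = 0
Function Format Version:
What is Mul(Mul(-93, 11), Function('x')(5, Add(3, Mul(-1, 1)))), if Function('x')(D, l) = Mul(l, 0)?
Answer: 0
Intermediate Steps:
Function('x')(D, l) = 0
Mul(Mul(-93, 11), Function('x')(5, Add(3, Mul(-1, 1)))) = Mul(Mul(-93, 11), 0) = Mul(-1023, 0) = 0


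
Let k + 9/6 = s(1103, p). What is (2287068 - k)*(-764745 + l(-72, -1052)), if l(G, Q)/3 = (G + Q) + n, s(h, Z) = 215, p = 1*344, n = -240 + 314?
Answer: -3512128272555/2 ≈ -1.7561e+12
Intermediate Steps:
n = 74
p = 344
l(G, Q) = 222 + 3*G + 3*Q (l(G, Q) = 3*((G + Q) + 74) = 3*(74 + G + Q) = 222 + 3*G + 3*Q)
k = 427/2 (k = -3/2 + 215 = 427/2 ≈ 213.50)
(2287068 - k)*(-764745 + l(-72, -1052)) = (2287068 - 1*427/2)*(-764745 + (222 + 3*(-72) + 3*(-1052))) = (2287068 - 427/2)*(-764745 + (222 - 216 - 3156)) = 4573709*(-764745 - 3150)/2 = (4573709/2)*(-767895) = -3512128272555/2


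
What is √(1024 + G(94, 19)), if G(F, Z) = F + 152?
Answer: √1270 ≈ 35.637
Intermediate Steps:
G(F, Z) = 152 + F
√(1024 + G(94, 19)) = √(1024 + (152 + 94)) = √(1024 + 246) = √1270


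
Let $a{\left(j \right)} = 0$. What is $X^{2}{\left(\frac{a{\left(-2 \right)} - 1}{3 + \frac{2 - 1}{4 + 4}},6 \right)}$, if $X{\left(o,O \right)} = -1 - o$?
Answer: $\frac{289}{625} \approx 0.4624$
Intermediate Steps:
$X^{2}{\left(\frac{a{\left(-2 \right)} - 1}{3 + \frac{2 - 1}{4 + 4}},6 \right)} = \left(-1 - \frac{0 - 1}{3 + \frac{2 - 1}{4 + 4}}\right)^{2} = \left(-1 - - \frac{1}{3 + 1 \cdot \frac{1}{8}}\right)^{2} = \left(-1 - - \frac{1}{3 + \frac{1}{8}}\right)^{2} = \left(-1 - - \frac{1}{\frac{25}{8}}\right)^{2} = \left(-1 - \left(-1\right) \frac{8}{25}\right)^{2} = \left(-1 - - \frac{8}{25}\right)^{2} = \left(-1 + \frac{8}{25}\right)^{2} = \left(- \frac{17}{25}\right)^{2} = \frac{289}{625}$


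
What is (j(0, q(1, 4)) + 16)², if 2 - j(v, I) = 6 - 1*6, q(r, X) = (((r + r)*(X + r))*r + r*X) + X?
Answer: 324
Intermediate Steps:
q(r, X) = X + X*r + 2*r²*(X + r) (q(r, X) = (((2*r)*(X + r))*r + X*r) + X = ((2*r*(X + r))*r + X*r) + X = (2*r²*(X + r) + X*r) + X = (X*r + 2*r²*(X + r)) + X = X + X*r + 2*r²*(X + r))
j(v, I) = 2 (j(v, I) = 2 - (6 - 1*6) = 2 - (6 - 6) = 2 - 1*0 = 2 + 0 = 2)
(j(0, q(1, 4)) + 16)² = (2 + 16)² = 18² = 324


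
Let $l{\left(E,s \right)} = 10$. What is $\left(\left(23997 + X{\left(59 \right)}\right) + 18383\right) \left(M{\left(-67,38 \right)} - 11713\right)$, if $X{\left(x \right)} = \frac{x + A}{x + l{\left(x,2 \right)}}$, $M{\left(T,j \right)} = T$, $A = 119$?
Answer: $- \frac{34449408440}{69} \approx -4.9927 \cdot 10^{8}$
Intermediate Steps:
$X{\left(x \right)} = \frac{119 + x}{10 + x}$ ($X{\left(x \right)} = \frac{x + 119}{x + 10} = \frac{119 + x}{10 + x}$)
$\left(\left(23997 + X{\left(59 \right)}\right) + 18383\right) \left(M{\left(-67,38 \right)} - 11713\right) = \left(\left(23997 + \frac{119 + 59}{10 + 59}\right) + 18383\right) \left(-67 - 11713\right) = \left(\left(23997 + \frac{1}{69} \cdot 178\right) + 18383\right) \left(-11780\right) = \left(\left(23997 + \frac{178}{69}\right) + 18383\right) \left(-11780\right) = \left(\frac{1655971}{69} + 18383\right) \left(-11780\right) = \frac{2924398}{69} \left(-11780\right) = - \frac{34449408440}{69}$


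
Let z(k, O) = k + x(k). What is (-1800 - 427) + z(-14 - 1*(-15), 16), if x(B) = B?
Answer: -2225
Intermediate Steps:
z(k, O) = 2*k (z(k, O) = k + k = 2*k)
(-1800 - 427) + z(-14 - 1*(-15), 16) = (-1800 - 427) + 2*(-14 - 1*(-15)) = -2227 + 2*(-14 + 15) = -2227 + 2*1 = -2227 + 2 = -2225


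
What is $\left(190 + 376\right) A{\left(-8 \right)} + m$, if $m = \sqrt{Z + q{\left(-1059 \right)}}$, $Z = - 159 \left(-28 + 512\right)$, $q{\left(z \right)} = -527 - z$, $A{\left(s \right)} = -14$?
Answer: $-7924 + 2 i \sqrt{19106} \approx -7924.0 + 276.45 i$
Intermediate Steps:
$Z = -76956$ ($Z = \left(-159\right) 484 = -76956$)
$m = 2 i \sqrt{19106}$ ($m = \sqrt{-76956 - -532} = \sqrt{-76956 + \left(-527 + 1059\right)} = \sqrt{-76956 + 532} = \sqrt{-76424} = 2 i \sqrt{19106} \approx 276.45 i$)
$\left(190 + 376\right) A{\left(-8 \right)} + m = \left(190 + 376\right) \left(-14\right) + 2 i \sqrt{19106} = 566 \left(-14\right) + 2 i \sqrt{19106} = -7924 + 2 i \sqrt{19106}$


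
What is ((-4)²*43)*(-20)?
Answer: -13760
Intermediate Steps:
((-4)²*43)*(-20) = (16*43)*(-20) = 688*(-20) = -13760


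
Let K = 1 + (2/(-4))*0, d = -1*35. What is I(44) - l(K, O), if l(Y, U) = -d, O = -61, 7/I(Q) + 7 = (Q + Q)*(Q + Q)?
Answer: -270788/7737 ≈ -34.999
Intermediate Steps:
d = -35
I(Q) = 7/(-7 + 4*Q²) (I(Q) = 7/(-7 + (Q + Q)*(Q + Q)) = 7/(-7 + (2*Q)*(2*Q)) = 7/(-7 + 4*Q²))
K = 1 (K = 1 + (2*(-¼))*0 = 1 - ½*0 = 1 + 0 = 1)
l(Y, U) = 35 (l(Y, U) = -1*(-35) = 35)
I(44) - l(K, O) = 7/(-7 + 4*44²) - 1*35 = 7/(-7 + 4*1936) - 35 = 7/(-7 + 7744) - 35 = 7/7737 - 35 = -270788/7737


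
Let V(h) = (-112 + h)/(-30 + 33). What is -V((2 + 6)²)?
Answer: 16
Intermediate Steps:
V(h) = -112/3 + h/3 (V(h) = (-112 + h)/3 = (-112 + h)*(⅓) = -112/3 + h/3)
-V((2 + 6)²) = -(-112/3 + (2 + 6)²/3) = -(-112/3 + (⅓)*8²) = -(-112/3 + (⅓)*64) = -(-112/3 + 64/3) = -1*(-16) = 16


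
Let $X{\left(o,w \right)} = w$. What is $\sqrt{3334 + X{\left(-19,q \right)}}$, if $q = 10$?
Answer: $4 \sqrt{209} \approx 57.827$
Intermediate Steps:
$\sqrt{3334 + X{\left(-19,q \right)}} = \sqrt{3334 + 10} = \sqrt{3344} = 4 \sqrt{209}$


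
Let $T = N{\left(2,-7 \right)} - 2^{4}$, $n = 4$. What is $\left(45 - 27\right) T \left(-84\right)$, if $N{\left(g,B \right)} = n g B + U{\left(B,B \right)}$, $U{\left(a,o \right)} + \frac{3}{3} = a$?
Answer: $120960$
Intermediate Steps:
$U{\left(a,o \right)} = -1 + a$
$N{\left(g,B \right)} = -1 + B + 4 B g$ ($N{\left(g,B \right)} = 4 g B + \left(-1 + B\right) = 4 B g + \left(-1 + B\right) = -1 + B + 4 B g$)
$T = -80$ ($T = \left(-1 - 7 + 4 \left(-7\right) 2\right) - 2^{4} = \left(-1 - 7 - 56\right) - 16 = -64 - 16 = -80$)
$\left(45 - 27\right) T \left(-84\right) = \left(45 - 27\right) \left(-80\right) \left(-84\right) = 18 \left(-80\right) \left(-84\right) = \left(-1440\right) \left(-84\right) = 120960$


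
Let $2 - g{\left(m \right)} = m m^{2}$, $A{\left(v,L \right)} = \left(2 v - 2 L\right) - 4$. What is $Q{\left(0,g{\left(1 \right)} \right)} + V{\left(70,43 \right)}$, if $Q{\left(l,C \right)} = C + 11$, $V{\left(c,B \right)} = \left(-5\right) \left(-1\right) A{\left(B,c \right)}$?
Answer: $-278$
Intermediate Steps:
$A{\left(v,L \right)} = -4 - 2 L + 2 v$ ($A{\left(v,L \right)} = \left(- 2 L + 2 v\right) - 4 = -4 - 2 L + 2 v$)
$V{\left(c,B \right)} = -20 - 10 c + 10 B$ ($V{\left(c,B \right)} = \left(-5\right) \left(-1\right) \left(-4 - 2 c + 2 B\right) = 5 \left(-4 - 2 c + 2 B\right) = -20 - 10 c + 10 B$)
$g{\left(m \right)} = 2 - m^{3}$ ($g{\left(m \right)} = 2 - m m^{2} = 2 - m^{3}$)
$Q{\left(l,C \right)} = 11 + C$
$Q{\left(0,g{\left(1 \right)} \right)} + V{\left(70,43 \right)} = \left(11 + \left(2 - 1^{3}\right)\right) - 290 = \left(11 + \left(2 - 1\right)\right) - 290 = \left(11 + 1\right) - 290 = 12 - 290 = -278$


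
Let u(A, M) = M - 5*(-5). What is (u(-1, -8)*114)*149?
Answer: 288762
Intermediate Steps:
u(A, M) = 25 + M (u(A, M) = M + 25 = 25 + M)
(u(-1, -8)*114)*149 = ((25 - 8)*114)*149 = (17*114)*149 = 1938*149 = 288762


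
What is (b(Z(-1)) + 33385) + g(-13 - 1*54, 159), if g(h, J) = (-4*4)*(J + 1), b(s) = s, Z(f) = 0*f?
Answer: 30825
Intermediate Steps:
Z(f) = 0
g(h, J) = -16 - 16*J (g(h, J) = -16*(1 + J) = -16 - 16*J)
(b(Z(-1)) + 33385) + g(-13 - 1*54, 159) = (0 + 33385) + (-16 - 16*159) = 33385 + (-16 - 2544) = 33385 - 2560 = 30825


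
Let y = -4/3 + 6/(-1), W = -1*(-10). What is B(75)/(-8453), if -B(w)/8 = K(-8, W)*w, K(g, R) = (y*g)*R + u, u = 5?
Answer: 355000/8453 ≈ 41.997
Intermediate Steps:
W = 10
y = -22/3 (y = -4*⅓ + 6*(-1) = -4/3 - 6 = -22/3 ≈ -7.3333)
K(g, R) = 5 - 22*R*g/3 (K(g, R) = (-22*g/3)*R + 5 = -22*R*g/3 + 5 = 5 - 22*R*g/3)
B(w) = -14200*w/3 (B(w) = -8*(5 - 22/3*10*(-8))*w = -8*(5 + 1760/3)*w = -14200*w/3)
B(75)/(-8453) = -14200/3*75/(-8453) = -355000*(-1/8453) = 355000/8453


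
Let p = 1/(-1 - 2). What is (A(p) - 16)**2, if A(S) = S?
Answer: 2401/9 ≈ 266.78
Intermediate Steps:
p = -1/3 (p = 1/(-3) = -1/3 ≈ -0.33333)
(A(p) - 16)**2 = (-1/3 - 16)**2 = (-49/3)**2 = 2401/9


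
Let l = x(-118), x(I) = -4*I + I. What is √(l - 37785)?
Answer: 3*I*√4159 ≈ 193.47*I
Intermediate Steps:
x(I) = -3*I
l = 354 (l = -3*(-118) = 354)
√(l - 37785) = √(354 - 37785) = √(-37431) = 3*I*√4159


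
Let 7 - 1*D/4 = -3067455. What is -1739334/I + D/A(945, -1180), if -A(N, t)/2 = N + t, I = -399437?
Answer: 2450924381278/93867695 ≈ 26110.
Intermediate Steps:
D = 12269848 (D = 28 - 4*(-3067455) = 28 + 12269820 = 12269848)
A(N, t) = -2*N - 2*t (A(N, t) = -2*(N + t) = -2*N - 2*t)
-1739334/I + D/A(945, -1180) = -1739334/(-399437) + 12269848/(-2*945 - 2*(-1180)) = -1739334*(-1/399437) + 12269848/(-1890 + 2360) = 1739334/399437 + 12269848/470 = 1739334/399437 + 12269848*(1/470) = 1739334/399437 + 6134924/235 = 2450924381278/93867695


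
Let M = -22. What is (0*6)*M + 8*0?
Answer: 0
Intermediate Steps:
(0*6)*M + 8*0 = (0*6)*(-22) + 8*0 = 0*(-22) + 0 = 0 + 0 = 0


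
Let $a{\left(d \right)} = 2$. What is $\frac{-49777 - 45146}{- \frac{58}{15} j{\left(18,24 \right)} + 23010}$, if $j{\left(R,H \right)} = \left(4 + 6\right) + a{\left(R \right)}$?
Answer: $- \frac{474615}{114818} \approx -4.1336$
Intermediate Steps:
$j{\left(R,H \right)} = 12$ ($j{\left(R,H \right)} = \left(4 + 6\right) + 2 = 10 + 2 = 12$)
$\frac{-49777 - 45146}{- \frac{58}{15} j{\left(18,24 \right)} + 23010} = \frac{-49777 - 45146}{- \frac{58}{15} \cdot 12 + 23010} = - \frac{94923}{\left(-58\right) \frac{1}{15} \cdot 12 + 23010} = - \frac{94923}{\left(- \frac{58}{15}\right) 12 + 23010} = - \frac{94923}{- \frac{232}{5} + 23010} = - \frac{94923}{\frac{114818}{5}} = \left(-94923\right) \frac{5}{114818} = - \frac{474615}{114818}$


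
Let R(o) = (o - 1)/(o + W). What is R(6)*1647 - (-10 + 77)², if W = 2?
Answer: -27677/8 ≈ -3459.6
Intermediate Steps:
R(o) = (-1 + o)/(2 + o) (R(o) = (o - 1)/(o + 2) = (-1 + o)/(2 + o))
R(6)*1647 - (-10 + 77)² = ((-1 + 6)/(2 + 6))*1647 - (-10 + 77)² = (5/8)*1647 - 1*67² = ((⅛)*5)*1647 - 1*4489 = (5/8)*1647 - 4489 = 8235/8 - 4489 = -27677/8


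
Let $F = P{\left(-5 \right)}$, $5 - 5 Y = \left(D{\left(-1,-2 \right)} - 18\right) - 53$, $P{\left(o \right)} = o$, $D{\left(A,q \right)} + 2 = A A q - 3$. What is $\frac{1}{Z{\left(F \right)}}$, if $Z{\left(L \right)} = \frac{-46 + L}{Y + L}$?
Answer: $- \frac{58}{255} \approx -0.22745$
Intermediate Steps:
$D{\left(A,q \right)} = -5 + q A^{2}$ ($D{\left(A,q \right)} = -2 + \left(A A q - 3\right) = -2 + \left(A^{2} q - 3\right) = -2 + \left(q A^{2} - 3\right) = -2 + \left(-3 + q A^{2}\right) = -5 + q A^{2}$)
$Y = \frac{83}{5}$ ($Y = 1 - \frac{\left(\left(-5 - 2 \left(-1\right)^{2}\right) - 18\right) - 53}{5} = 1 - \frac{\left(\left(-5 - 2\right) - 18\right) - 53}{5} = 1 - \frac{\left(-7 - 18\right) - 53}{5} = 1 - \frac{-25 - 53}{5} = 1 - - \frac{78}{5} = 1 + \frac{78}{5} = \frac{83}{5} \approx 16.6$)
$F = -5$
$Z{\left(L \right)} = \frac{-46 + L}{\frac{83}{5} + L}$
$\frac{1}{Z{\left(F \right)}} = \frac{1}{5 \frac{1}{83 + 5 \left(-5\right)} \left(-46 - 5\right)} = \frac{1}{5 \frac{1}{83 - 25} \left(-51\right)} = \frac{1}{5 \cdot \frac{1}{58} \left(-51\right)} = \frac{1}{- \frac{255}{58}} = - \frac{58}{255}$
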